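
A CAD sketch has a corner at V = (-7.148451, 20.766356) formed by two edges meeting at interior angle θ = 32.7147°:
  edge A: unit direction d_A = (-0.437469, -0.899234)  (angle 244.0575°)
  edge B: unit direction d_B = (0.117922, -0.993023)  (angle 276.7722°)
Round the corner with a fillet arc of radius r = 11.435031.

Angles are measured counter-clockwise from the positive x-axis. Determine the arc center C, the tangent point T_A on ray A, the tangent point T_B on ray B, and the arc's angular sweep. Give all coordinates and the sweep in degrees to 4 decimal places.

bisector direction at 260.4149° = (-0.166513,-0.986039)
center distance |VC| = r/sin(θ/2) = 11.435031/sin(16.3574°) = 40.603421
C = V + |VC|·bis = (-13.9095,-19.2702)
T_A = V + ((C−V)·d_A)·d_A = V + 38.9600·d_A = (-24.1922,-14.2677)
T_B = V + ((C−V)·d_B)·d_B = V + 38.9600·d_B = (-2.5542,-17.9218)
sweep = 180° − θ = 147.2853°

center=(-13.9095,-19.2702) T_A=(-24.1922,-14.2677) T_B=(-2.5542,-17.9218) sweep=147.2853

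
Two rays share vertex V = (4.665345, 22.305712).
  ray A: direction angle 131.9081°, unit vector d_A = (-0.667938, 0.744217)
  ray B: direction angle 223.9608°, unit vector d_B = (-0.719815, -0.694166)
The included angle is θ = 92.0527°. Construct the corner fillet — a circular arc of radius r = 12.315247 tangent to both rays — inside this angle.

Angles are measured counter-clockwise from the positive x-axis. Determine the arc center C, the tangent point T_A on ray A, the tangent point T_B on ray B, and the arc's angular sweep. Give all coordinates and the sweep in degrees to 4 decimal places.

center=(-12.4361,22.9225) T_A=(-3.2709,31.1483) T_B=(-3.8873,14.0578) sweep=87.9473

bisector direction at 177.9344° = (-0.999350,0.036043)
center distance |VC| = r/sin(θ/2) = 12.315247/sin(46.0264°) = 17.112610
C = V + |VC|·bis = (-12.4361,22.9225)
T_A = V + ((C−V)·d_A)·d_A = V + 11.8818·d_A = (-3.2709,31.1483)
T_B = V + ((C−V)·d_B)·d_B = V + 11.8818·d_B = (-3.8873,14.0578)
sweep = 180° − θ = 87.9473°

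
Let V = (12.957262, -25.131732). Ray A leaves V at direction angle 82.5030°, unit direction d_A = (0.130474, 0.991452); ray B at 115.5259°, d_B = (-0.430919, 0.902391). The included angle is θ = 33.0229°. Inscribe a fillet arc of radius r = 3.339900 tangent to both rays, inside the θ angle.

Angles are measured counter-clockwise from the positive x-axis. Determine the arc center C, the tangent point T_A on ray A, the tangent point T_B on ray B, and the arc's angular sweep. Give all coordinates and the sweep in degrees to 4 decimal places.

bisector direction at 99.0144° = (-0.156684,0.987649)
center distance |VC| = r/sin(θ/2) = 3.339900/sin(16.5114°) = 11.751648
C = V + |VC|·bis = (11.1160,-13.5252)
T_A = V + ((C−V)·d_A)·d_A = V + 11.2670·d_A = (14.4273,-13.9610)
T_B = V + ((C−V)·d_B)·d_B = V + 11.2670·d_B = (8.1021,-14.9645)
sweep = 180° − θ = 146.9771°

center=(11.1160,-13.5252) T_A=(14.4273,-13.9610) T_B=(8.1021,-14.9645) sweep=146.9771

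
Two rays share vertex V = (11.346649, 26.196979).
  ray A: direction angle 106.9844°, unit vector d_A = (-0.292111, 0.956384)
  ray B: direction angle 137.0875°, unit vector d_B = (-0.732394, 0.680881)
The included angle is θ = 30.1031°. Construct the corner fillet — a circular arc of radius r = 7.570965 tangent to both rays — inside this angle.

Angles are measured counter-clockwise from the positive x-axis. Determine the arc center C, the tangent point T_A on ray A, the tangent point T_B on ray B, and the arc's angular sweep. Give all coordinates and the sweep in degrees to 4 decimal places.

center=(-4.1182,50.9113) T_A=(3.1226,53.1229) T_B=(-9.2731,45.3664) sweep=149.8969

bisector direction at 122.0360° = (-0.530451,0.847715)
center distance |VC| = r/sin(θ/2) = 7.570965/sin(15.0516°) = 29.154081
C = V + |VC|·bis = (-4.1182,50.9113)
T_A = V + ((C−V)·d_A)·d_A = V + 28.1539·d_A = (3.1226,53.1229)
T_B = V + ((C−V)·d_B)·d_B = V + 28.1539·d_B = (-9.2731,45.3664)
sweep = 180° − θ = 149.8969°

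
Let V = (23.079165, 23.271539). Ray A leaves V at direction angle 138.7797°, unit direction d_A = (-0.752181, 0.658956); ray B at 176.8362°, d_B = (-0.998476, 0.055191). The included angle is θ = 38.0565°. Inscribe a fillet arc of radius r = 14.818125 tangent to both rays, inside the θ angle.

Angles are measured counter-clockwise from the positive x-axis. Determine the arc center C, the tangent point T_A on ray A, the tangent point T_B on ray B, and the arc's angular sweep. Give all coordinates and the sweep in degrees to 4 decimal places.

center=(-19.0037,40.4384) T_A=(-9.2392,51.5843) T_B=(-19.8215,25.6429) sweep=141.9435

bisector direction at 157.8080° = (-0.925923,0.377712)
center distance |VC| = r/sin(θ/2) = 14.818125/sin(19.0282°) = 45.449588
C = V + |VC|·bis = (-19.0037,40.4384)
T_A = V + ((C−V)·d_A)·d_A = V + 42.9661·d_A = (-9.2392,51.5843)
T_B = V + ((C−V)·d_B)·d_B = V + 42.9661·d_B = (-19.8215,25.6429)
sweep = 180° − θ = 141.9435°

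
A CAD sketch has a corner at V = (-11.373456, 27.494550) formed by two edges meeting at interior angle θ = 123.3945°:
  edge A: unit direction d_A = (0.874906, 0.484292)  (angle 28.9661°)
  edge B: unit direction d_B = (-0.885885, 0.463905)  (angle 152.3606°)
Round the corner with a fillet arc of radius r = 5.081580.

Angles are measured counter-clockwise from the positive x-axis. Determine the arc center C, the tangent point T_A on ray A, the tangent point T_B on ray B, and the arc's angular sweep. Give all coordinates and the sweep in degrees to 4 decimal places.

center=(-11.4403,33.2657) T_A=(-8.9793,28.8198) T_B=(-13.7976,28.7640) sweep=56.6055

bisector direction at 90.6633° = (-0.011577,0.999933)
center distance |VC| = r/sin(θ/2) = 5.081580/sin(61.6972°) = 5.771541
C = V + |VC|·bis = (-11.4403,33.2657)
T_A = V + ((C−V)·d_A)·d_A = V + 2.7365·d_A = (-8.9793,28.8198)
T_B = V + ((C−V)·d_B)·d_B = V + 2.7365·d_B = (-13.7976,28.7640)
sweep = 180° − θ = 56.6055°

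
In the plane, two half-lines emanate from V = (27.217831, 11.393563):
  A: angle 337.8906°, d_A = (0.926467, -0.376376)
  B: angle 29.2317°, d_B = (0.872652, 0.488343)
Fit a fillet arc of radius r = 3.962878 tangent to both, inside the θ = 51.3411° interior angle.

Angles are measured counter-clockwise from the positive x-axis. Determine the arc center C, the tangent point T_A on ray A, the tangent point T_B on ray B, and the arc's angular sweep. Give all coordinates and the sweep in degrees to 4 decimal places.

bisector direction at 3.5612° = (0.998069,0.062114)
center distance |VC| = r/sin(θ/2) = 3.962878/sin(25.6705°) = 9.148005
C = V + |VC|·bis = (36.3482,11.9618)
T_A = V + ((C−V)·d_A)·d_A = V + 8.2451·d_A = (34.8566,8.2903)
T_B = V + ((C−V)·d_B)·d_B = V + 8.2451·d_B = (34.4129,15.4200)
sweep = 180° − θ = 128.6589°

center=(36.3482,11.9618) T_A=(34.8566,8.2903) T_B=(34.4129,15.4200) sweep=128.6589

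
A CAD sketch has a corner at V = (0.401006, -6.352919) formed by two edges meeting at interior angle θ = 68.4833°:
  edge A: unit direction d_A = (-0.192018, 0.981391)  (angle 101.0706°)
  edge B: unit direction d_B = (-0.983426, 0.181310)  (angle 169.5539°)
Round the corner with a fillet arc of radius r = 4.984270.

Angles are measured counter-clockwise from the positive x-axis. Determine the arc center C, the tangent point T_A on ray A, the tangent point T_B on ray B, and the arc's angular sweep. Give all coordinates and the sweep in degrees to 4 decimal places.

bisector direction at 135.3123° = (-0.710950,0.703243)
center distance |VC| = r/sin(θ/2) = 4.984270/sin(34.2416°) = 8.858020
C = V + |VC|·bis = (-5.8966,-0.1236)
T_A = V + ((C−V)·d_A)·d_A = V + 7.3227·d_A = (-1.0051,0.8335)
T_B = V + ((C−V)·d_B)·d_B = V + 7.3227·d_B = (-6.8003,-5.0252)
sweep = 180° − θ = 111.5167°

center=(-5.8966,-0.1236) T_A=(-1.0051,0.8335) T_B=(-6.8003,-5.0252) sweep=111.5167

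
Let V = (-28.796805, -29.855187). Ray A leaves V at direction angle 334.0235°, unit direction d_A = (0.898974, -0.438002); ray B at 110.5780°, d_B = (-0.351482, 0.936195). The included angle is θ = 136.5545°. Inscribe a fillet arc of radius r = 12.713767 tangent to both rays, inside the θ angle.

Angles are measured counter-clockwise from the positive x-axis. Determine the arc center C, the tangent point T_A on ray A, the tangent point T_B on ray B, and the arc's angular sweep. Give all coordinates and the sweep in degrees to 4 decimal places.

center=(-18.6746,-20.6444) T_A=(-24.2433,-32.0738) T_B=(-30.5772,-25.1131) sweep=43.4455

bisector direction at 42.3008° = (0.739622,0.673022)
center distance |VC| = r/sin(θ/2) = 12.713767/sin(68.2772°) = 13.685644
C = V + |VC|·bis = (-18.6746,-20.6444)
T_A = V + ((C−V)·d_A)·d_A = V + 5.0653·d_A = (-24.2433,-32.0738)
T_B = V + ((C−V)·d_B)·d_B = V + 5.0653·d_B = (-30.5772,-25.1131)
sweep = 180° − θ = 43.4455°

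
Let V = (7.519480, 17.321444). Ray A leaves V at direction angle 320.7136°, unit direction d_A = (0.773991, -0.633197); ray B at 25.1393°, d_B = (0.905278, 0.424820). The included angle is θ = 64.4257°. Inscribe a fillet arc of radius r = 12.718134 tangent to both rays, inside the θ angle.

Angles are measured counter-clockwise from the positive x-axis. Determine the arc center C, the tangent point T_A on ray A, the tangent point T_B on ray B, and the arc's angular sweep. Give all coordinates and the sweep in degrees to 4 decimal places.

center=(31.1963,14.3834) T_A=(23.1433,4.5397) T_B=(25.7934,25.8969) sweep=115.5743

bisector direction at 352.9264° = (0.992389,-0.123143)
center distance |VC| = r/sin(θ/2) = 12.718134/sin(32.2129°) = 23.858458
C = V + |VC|·bis = (31.1963,14.3834)
T_A = V + ((C−V)·d_A)·d_A = V + 20.1860·d_A = (23.1433,4.5397)
T_B = V + ((C−V)·d_B)·d_B = V + 20.1860·d_B = (25.7934,25.8969)
sweep = 180° − θ = 115.5743°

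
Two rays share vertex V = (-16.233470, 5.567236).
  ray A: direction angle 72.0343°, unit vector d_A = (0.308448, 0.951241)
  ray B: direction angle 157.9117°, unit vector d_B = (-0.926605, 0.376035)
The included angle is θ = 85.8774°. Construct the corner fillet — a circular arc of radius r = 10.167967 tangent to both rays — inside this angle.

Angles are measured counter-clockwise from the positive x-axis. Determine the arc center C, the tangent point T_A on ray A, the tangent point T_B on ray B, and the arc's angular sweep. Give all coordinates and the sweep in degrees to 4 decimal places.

bisector direction at 114.9730° = (-0.422191,0.906507)
center distance |VC| = r/sin(θ/2) = 10.167967/sin(42.9387°) = 14.926212
C = V + |VC|·bis = (-22.5352,19.0979)
T_A = V + ((C−V)·d_A)·d_A = V + 10.9272·d_A = (-12.8630,15.9617)
T_B = V + ((C−V)·d_B)·d_B = V + 10.9272·d_B = (-26.3587,9.6763)
sweep = 180° − θ = 94.1226°

center=(-22.5352,19.0979) T_A=(-12.8630,15.9617) T_B=(-26.3587,9.6763) sweep=94.1226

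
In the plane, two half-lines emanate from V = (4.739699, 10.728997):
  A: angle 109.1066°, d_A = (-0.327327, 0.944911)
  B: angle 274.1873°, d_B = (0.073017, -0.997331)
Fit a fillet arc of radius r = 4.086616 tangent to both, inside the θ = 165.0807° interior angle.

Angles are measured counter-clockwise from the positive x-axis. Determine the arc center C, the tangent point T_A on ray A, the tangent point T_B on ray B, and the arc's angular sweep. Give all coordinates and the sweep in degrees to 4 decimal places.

center=(0.7031,9.8969) T_A=(4.5646,11.2346) T_B=(4.7788,10.1953) sweep=14.9193

bisector direction at 191.6469° = (-0.979410,-0.201881)
center distance |VC| = r/sin(θ/2) = 4.086616/sin(82.5404°) = 4.121498
C = V + |VC|·bis = (0.7031,9.8969)
T_A = V + ((C−V)·d_A)·d_A = V + 0.5351·d_A = (4.5646,11.2346)
T_B = V + ((C−V)·d_B)·d_B = V + 0.5351·d_B = (4.7788,10.1953)
sweep = 180° − θ = 14.9193°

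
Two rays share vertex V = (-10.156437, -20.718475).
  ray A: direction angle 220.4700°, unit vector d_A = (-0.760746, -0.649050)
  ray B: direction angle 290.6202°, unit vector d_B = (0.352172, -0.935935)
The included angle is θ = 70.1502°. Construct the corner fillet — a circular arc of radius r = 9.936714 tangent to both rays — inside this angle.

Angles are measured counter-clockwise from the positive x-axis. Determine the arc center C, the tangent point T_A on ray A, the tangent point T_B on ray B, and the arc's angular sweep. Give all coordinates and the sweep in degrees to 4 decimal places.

center=(-14.4728,-37.4629) T_A=(-20.9222,-29.9036) T_B=(-5.1727,-33.9634) sweep=109.8498

bisector direction at 255.5451° = (-0.249618,-0.968344)
center distance |VC| = r/sin(θ/2) = 9.936714/sin(35.0751°) = 17.291778
C = V + |VC|·bis = (-14.4728,-37.4629)
T_A = V + ((C−V)·d_A)·d_A = V + 14.1516·d_A = (-20.9222,-29.9036)
T_B = V + ((C−V)·d_B)·d_B = V + 14.1516·d_B = (-5.1727,-33.9634)
sweep = 180° − θ = 109.8498°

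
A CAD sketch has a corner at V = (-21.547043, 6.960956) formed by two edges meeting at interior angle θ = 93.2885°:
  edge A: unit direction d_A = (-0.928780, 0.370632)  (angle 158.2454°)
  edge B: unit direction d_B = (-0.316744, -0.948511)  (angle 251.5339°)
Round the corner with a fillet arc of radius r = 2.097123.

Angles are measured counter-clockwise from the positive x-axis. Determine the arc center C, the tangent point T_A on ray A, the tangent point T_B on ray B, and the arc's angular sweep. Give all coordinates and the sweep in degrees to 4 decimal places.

center=(-24.1634,5.7471) T_A=(-23.3861,7.6948) T_B=(-22.1742,5.0828) sweep=86.7115

bisector direction at 204.8896° = (-0.907120,-0.420872)
center distance |VC| = r/sin(θ/2) = 2.097123/sin(46.6442°) = 2.884209
C = V + |VC|·bis = (-24.1634,5.7471)
T_A = V + ((C−V)·d_A)·d_A = V + 1.9801·d_A = (-23.3861,7.6948)
T_B = V + ((C−V)·d_B)·d_B = V + 1.9801·d_B = (-22.1742,5.0828)
sweep = 180° − θ = 86.7115°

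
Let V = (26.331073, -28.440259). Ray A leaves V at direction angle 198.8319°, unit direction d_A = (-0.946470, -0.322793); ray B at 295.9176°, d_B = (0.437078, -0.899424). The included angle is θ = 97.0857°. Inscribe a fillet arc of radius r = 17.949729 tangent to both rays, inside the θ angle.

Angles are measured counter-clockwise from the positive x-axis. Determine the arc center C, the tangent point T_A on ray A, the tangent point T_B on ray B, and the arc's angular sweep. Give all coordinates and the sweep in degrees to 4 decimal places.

bisector direction at 247.3747° = (-0.384702,-0.923041)
center distance |VC| = r/sin(θ/2) = 17.949729/sin(48.5429°) = 23.950502
C = V + |VC|·bis = (17.1173,-50.5475)
T_A = V + ((C−V)·d_A)·d_A = V + 15.8567·d_A = (11.3232,-33.5587)
T_B = V + ((C−V)·d_B)·d_B = V + 15.8567·d_B = (33.2617,-42.7021)
sweep = 180° − θ = 82.9143°

center=(17.1173,-50.5475) T_A=(11.3232,-33.5587) T_B=(33.2617,-42.7021) sweep=82.9143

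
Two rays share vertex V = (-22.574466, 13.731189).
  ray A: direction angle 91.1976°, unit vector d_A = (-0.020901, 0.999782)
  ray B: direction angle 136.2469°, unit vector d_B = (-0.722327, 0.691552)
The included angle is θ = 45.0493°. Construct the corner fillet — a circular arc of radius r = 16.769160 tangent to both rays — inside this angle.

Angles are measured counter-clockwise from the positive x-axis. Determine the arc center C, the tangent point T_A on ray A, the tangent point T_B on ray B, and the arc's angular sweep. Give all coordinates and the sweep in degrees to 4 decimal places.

bisector direction at 113.7222° = (-0.402303,0.915506)
center distance |VC| = r/sin(θ/2) = 16.769160/sin(22.5247°) = 43.774464
C = V + |VC|·bis = (-40.1851,53.8070)
T_A = V + ((C−V)·d_A)·d_A = V + 40.4351·d_A = (-23.4196,54.1575)
T_B = V + ((C−V)·d_B)·d_B = V + 40.4351·d_B = (-51.7818,41.6942)
sweep = 180° − θ = 134.9507°

center=(-40.1851,53.8070) T_A=(-23.4196,54.1575) T_B=(-51.7818,41.6942) sweep=134.9507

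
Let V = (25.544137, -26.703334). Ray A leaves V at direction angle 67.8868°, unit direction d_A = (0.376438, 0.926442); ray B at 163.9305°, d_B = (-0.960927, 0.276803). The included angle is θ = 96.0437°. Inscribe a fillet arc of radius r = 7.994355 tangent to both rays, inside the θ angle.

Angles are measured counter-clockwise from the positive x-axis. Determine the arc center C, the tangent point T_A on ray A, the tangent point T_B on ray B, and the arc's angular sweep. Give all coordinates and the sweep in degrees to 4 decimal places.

center=(20.8454,-17.0304) T_A=(28.2517,-20.0398) T_B=(18.6325,-24.7124) sweep=83.9563

bisector direction at 115.9086° = (-0.436938,0.899492)
center distance |VC| = r/sin(θ/2) = 7.994355/sin(48.0219°) = 10.753774
C = V + |VC|·bis = (20.8454,-17.0304)
T_A = V + ((C−V)·d_A)·d_A = V + 7.1926·d_A = (28.2517,-20.0398)
T_B = V + ((C−V)·d_B)·d_B = V + 7.1926·d_B = (18.6325,-24.7124)
sweep = 180° − θ = 83.9563°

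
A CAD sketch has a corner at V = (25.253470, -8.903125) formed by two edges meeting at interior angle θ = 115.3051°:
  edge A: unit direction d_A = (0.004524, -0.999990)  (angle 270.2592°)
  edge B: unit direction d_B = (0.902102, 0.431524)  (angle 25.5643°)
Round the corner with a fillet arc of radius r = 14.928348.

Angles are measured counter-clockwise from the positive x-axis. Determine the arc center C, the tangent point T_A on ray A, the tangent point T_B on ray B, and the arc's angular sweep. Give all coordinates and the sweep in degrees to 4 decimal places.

bisector direction at 327.9117° = (0.847231,-0.531225)
center distance |VC| = r/sin(θ/2) = 14.928348/sin(57.6525°) = 17.670469
C = V + |VC|·bis = (40.2244,-18.2901)
T_A = V + ((C−V)·d_A)·d_A = V + 9.4546·d_A = (25.2962,-18.3577)
T_B = V + ((C−V)·d_B)·d_B = V + 9.4546·d_B = (33.7825,-4.8232)
sweep = 180° − θ = 64.6949°

center=(40.2244,-18.2901) T_A=(25.2962,-18.3577) T_B=(33.7825,-4.8232) sweep=64.6949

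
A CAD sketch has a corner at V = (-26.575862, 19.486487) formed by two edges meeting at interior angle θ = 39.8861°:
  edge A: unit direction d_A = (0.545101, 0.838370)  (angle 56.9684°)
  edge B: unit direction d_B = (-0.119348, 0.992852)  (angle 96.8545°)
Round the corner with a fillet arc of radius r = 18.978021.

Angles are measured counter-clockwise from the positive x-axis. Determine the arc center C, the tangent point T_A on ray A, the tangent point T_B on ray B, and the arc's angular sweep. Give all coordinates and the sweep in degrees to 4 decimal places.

center=(-13.9758,73.6810) T_A=(1.9348,63.3361) T_B=(-32.8182,71.4160) sweep=140.1139

bisector direction at 76.9115° = (0.226457,0.974021)
center distance |VC| = r/sin(θ/2) = 18.978021/sin(19.9430°) = 55.639996
C = V + |VC|·bis = (-13.9758,73.6810)
T_A = V + ((C−V)·d_A)·d_A = V + 52.3034·d_A = (1.9348,63.3361)
T_B = V + ((C−V)·d_B)·d_B = V + 52.3034·d_B = (-32.8182,71.4160)
sweep = 180° − θ = 140.1139°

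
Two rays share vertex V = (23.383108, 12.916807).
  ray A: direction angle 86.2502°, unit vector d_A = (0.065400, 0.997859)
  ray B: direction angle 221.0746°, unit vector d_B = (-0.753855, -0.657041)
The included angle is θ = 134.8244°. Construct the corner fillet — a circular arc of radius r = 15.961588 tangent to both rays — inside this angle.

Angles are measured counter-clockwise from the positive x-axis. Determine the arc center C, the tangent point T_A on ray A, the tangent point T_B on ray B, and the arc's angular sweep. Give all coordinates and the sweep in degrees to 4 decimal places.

bisector direction at 153.6624° = (-0.896195,0.443659)
center distance |VC| = r/sin(θ/2) = 15.961588/sin(67.4122°) = 17.287692
C = V + |VC|·bis = (7.8900,20.5867)
T_A = V + ((C−V)·d_A)·d_A = V + 6.6402·d_A = (23.8174,19.5428)
T_B = V + ((C−V)·d_B)·d_B = V + 6.6402·d_B = (18.3774,8.5539)
sweep = 180° − θ = 45.1756°

center=(7.8900,20.5867) T_A=(23.8174,19.5428) T_B=(18.3774,8.5539) sweep=45.1756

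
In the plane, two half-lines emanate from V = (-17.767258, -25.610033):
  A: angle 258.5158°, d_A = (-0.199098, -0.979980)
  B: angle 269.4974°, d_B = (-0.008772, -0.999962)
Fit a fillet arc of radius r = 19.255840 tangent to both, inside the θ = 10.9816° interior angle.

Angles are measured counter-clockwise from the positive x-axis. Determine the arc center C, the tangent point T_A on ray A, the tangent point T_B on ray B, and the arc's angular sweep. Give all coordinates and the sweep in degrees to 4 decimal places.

center=(-38.7795,-225.7501) T_A=(-57.6498,-221.9163) T_B=(-19.5244,-225.9190) sweep=169.0184

bisector direction at 264.0066° = (-0.104414,-0.994534)
center distance |VC| = r/sin(θ/2) = 19.255840/sin(5.4908°) = 201.240057
C = V + |VC|·bis = (-38.7795,-225.7501)
T_A = V + ((C−V)·d_A)·d_A = V + 200.3167·d_A = (-57.6498,-221.9163)
T_B = V + ((C−V)·d_B)·d_B = V + 200.3167·d_B = (-19.5244,-225.9190)
sweep = 180° − θ = 169.0184°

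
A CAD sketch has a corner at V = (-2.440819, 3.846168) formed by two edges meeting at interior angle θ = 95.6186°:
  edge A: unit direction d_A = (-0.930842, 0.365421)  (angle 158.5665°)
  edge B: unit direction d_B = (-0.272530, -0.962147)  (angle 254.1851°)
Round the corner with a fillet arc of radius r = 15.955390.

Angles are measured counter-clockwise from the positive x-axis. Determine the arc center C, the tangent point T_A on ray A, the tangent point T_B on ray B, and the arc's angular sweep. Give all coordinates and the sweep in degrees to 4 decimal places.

bisector direction at 206.3758° = (-0.895899,-0.444257)
center distance |VC| = r/sin(θ/2) = 15.955390/sin(47.8093°) = 21.534751
C = V + |VC|·bis = (-21.7338,-5.7208)
T_A = V + ((C−V)·d_A)·d_A = V + 14.4627·d_A = (-15.9034,9.1312)
T_B = V + ((C−V)·d_B)·d_B = V + 14.4627·d_B = (-6.3824,-10.0691)
sweep = 180° − θ = 84.3814°

center=(-21.7338,-5.7208) T_A=(-15.9034,9.1312) T_B=(-6.3824,-10.0691) sweep=84.3814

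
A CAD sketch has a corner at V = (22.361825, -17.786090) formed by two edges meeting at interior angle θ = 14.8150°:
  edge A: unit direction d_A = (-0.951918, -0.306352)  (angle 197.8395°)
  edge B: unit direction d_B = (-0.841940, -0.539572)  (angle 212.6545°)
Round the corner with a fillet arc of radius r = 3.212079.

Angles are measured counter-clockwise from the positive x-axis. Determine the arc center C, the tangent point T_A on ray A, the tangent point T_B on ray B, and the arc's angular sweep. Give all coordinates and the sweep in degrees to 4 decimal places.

center=(-0.1725,-28.4125) T_A=(-1.1566,-25.3549) T_B=(1.5606,-31.1169) sweep=165.1850

bisector direction at 205.2470° = (-0.904477,-0.426521)
center distance |VC| = r/sin(θ/2) = 3.212079/sin(7.4075°) = 24.914244
C = V + |VC|·bis = (-0.1725,-28.4125)
T_A = V + ((C−V)·d_A)·d_A = V + 24.7063·d_A = (-1.1566,-25.3549)
T_B = V + ((C−V)·d_B)·d_B = V + 24.7063·d_B = (1.5606,-31.1169)
sweep = 180° − θ = 165.1850°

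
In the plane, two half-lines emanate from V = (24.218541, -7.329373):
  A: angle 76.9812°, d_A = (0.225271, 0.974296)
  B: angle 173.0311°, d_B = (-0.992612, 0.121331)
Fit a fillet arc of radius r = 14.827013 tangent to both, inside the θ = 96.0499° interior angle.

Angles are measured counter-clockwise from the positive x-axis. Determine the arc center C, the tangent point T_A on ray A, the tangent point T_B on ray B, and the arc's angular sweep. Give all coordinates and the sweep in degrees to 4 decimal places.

bisector direction at 125.0062° = (-0.573664,0.819090)
center distance |VC| = r/sin(θ/2) = 14.827013/sin(48.0249°) = 19.943896
C = V + |VC|·bis = (12.7774,9.0065)
T_A = V + ((C−V)·d_A)·d_A = V + 13.3386·d_A = (27.2233,5.6664)
T_B = V + ((C−V)·d_B)·d_B = V + 13.3386·d_B = (10.9785,-5.7110)
sweep = 180° − θ = 83.9501°

center=(12.7774,9.0065) T_A=(27.2233,5.6664) T_B=(10.9785,-5.7110) sweep=83.9501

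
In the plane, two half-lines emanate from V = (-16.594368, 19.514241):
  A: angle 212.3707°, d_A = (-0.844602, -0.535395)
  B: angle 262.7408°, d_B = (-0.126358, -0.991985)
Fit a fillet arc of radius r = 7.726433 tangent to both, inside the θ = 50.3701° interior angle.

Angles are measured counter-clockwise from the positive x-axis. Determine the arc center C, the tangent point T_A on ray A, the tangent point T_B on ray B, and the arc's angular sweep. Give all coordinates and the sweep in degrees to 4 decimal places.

bisector direction at 237.5558° = (-0.536479,-0.843914)
center distance |VC| = r/sin(θ/2) = 7.726433/sin(25.1851°) = 18.156637
C = V + |VC|·bis = (-26.3350,4.1916)
T_A = V + ((C−V)·d_A)·d_A = V + 16.4306·d_A = (-30.4717,10.7174)
T_B = V + ((C−V)·d_B)·d_B = V + 16.4306·d_B = (-18.6705,3.2153)
sweep = 180° − θ = 129.6299°

center=(-26.3350,4.1916) T_A=(-30.4717,10.7174) T_B=(-18.6705,3.2153) sweep=129.6299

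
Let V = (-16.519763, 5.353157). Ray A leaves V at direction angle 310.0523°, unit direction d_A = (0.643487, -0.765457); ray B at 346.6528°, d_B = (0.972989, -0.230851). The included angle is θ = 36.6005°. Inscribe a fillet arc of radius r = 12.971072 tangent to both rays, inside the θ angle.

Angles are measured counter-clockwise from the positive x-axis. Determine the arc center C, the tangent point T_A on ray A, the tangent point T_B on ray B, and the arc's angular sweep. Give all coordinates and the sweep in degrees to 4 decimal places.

center=(18.6468,-16.3216) T_A=(8.7180,-24.6683) T_B=(21.6412,-3.7009) sweep=143.3995

bisector direction at 328.3526° = (0.851293,-0.524691)
center distance |VC| = r/sin(θ/2) = 12.971072/sin(18.3002°) = 41.309594
C = V + |VC|·bis = (18.6468,-16.3216)
T_A = V + ((C−V)·d_A)·d_A = V + 39.2203·d_A = (8.7180,-24.6683)
T_B = V + ((C−V)·d_B)·d_B = V + 39.2203·d_B = (21.6412,-3.7009)
sweep = 180° − θ = 143.3995°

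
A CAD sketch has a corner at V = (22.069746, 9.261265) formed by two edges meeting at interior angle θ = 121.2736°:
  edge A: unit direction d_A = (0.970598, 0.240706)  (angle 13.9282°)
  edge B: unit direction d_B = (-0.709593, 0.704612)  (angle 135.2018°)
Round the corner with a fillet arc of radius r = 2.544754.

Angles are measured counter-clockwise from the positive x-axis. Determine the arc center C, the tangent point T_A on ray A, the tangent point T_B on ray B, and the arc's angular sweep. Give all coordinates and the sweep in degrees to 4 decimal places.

bisector direction at 74.5650° = (0.266145,0.963933)
center distance |VC| = r/sin(θ/2) = 2.544754/sin(60.6368°) = 2.919873
C = V + |VC|·bis = (22.8469,12.0758)
T_A = V + ((C−V)·d_A)·d_A = V + 1.4317·d_A = (23.4594,9.6059)
T_B = V + ((C−V)·d_B)·d_B = V + 1.4317·d_B = (21.0538,10.2701)
sweep = 180° − θ = 58.7264°

center=(22.8469,12.0758) T_A=(23.4594,9.6059) T_B=(21.0538,10.2701) sweep=58.7264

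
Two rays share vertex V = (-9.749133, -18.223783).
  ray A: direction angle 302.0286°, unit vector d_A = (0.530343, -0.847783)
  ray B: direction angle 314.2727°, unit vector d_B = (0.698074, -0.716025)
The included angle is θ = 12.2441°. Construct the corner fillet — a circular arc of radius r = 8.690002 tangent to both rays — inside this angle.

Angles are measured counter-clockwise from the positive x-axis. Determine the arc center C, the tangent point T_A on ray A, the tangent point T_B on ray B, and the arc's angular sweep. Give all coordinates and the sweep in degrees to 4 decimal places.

center=(40.5861,-82.3019) T_A=(33.2188,-86.9106) T_B=(46.8083,-76.2357) sweep=167.7559

bisector direction at 308.1506° = (0.617731,-0.786389)
center distance |VC| = r/sin(θ/2) = 8.690002/sin(6.1220°) = 81.483999
C = V + |VC|·bis = (40.5861,-82.3019)
T_A = V + ((C−V)·d_A)·d_A = V + 81.0193·d_A = (33.2188,-86.9106)
T_B = V + ((C−V)·d_B)·d_B = V + 81.0193·d_B = (46.8083,-76.2357)
sweep = 180° − θ = 167.7559°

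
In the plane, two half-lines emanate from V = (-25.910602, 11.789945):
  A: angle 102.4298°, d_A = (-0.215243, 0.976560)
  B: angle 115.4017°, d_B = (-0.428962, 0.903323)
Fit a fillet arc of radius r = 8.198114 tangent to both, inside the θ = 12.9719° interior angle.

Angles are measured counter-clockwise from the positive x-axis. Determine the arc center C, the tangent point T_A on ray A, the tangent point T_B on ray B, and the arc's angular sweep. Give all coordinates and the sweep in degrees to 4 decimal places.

bisector direction at 108.9157° = (-0.324177,0.945996)
center distance |VC| = r/sin(θ/2) = 8.198114/sin(6.4859°) = 72.575649
C = V + |VC|·bis = (-49.4380,80.4462)
T_A = V + ((C−V)·d_A)·d_A = V + 72.1111·d_A = (-41.4320,82.2108)
T_B = V + ((C−V)·d_B)·d_B = V + 72.1111·d_B = (-56.8435,76.9296)
sweep = 180° − θ = 167.0281°

center=(-49.4380,80.4462) T_A=(-41.4320,82.2108) T_B=(-56.8435,76.9296) sweep=167.0281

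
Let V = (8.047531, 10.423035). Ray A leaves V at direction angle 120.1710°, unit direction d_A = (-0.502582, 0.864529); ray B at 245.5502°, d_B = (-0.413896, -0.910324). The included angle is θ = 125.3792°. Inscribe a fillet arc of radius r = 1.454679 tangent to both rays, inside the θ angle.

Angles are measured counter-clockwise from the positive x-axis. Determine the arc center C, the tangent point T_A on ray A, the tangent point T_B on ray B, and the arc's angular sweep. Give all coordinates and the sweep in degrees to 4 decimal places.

bisector direction at 182.8606° = (-0.998754,-0.049906)
center distance |VC| = r/sin(θ/2) = 1.454679/sin(62.6896°) = 1.637168
C = V + |VC|·bis = (6.4124,10.3413)
T_A = V + ((C−V)·d_A)·d_A = V + 0.7512·d_A = (7.6700,11.0724)
T_B = V + ((C−V)·d_B)·d_B = V + 0.7512·d_B = (7.7366,9.7392)
sweep = 180° − θ = 54.6208°

center=(6.4124,10.3413) T_A=(7.6700,11.0724) T_B=(7.7366,9.7392) sweep=54.6208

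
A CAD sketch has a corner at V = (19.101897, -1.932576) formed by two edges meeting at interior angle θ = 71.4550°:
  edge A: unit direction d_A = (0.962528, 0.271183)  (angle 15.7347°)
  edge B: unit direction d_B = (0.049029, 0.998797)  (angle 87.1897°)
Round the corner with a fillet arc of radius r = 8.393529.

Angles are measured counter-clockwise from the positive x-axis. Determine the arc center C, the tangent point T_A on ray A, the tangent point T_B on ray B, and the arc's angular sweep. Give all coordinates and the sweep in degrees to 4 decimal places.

bisector direction at 51.4622° = (0.623031,0.782197)
center distance |VC| = r/sin(θ/2) = 8.393529/sin(35.7275°) = 14.374182
C = V + |VC|·bis = (28.0575,9.3109)
T_A = V + ((C−V)·d_A)·d_A = V + 11.6690·d_A = (30.3336,1.2319)
T_B = V + ((C−V)·d_B)·d_B = V + 11.6690·d_B = (19.6740,9.7224)
sweep = 180° − θ = 108.5450°

center=(28.0575,9.3109) T_A=(30.3336,1.2319) T_B=(19.6740,9.7224) sweep=108.5450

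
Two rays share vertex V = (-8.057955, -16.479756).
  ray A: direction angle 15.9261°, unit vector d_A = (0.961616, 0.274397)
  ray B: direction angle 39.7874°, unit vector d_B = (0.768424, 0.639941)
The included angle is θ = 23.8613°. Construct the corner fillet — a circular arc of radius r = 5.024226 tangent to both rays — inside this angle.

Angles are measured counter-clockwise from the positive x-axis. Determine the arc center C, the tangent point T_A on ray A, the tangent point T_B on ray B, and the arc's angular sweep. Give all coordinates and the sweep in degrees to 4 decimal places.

center=(13.4293,-5.1236) T_A=(14.8079,-9.9550) T_B=(10.2141,-1.2629) sweep=156.1387

bisector direction at 27.8568° = (0.884119,0.467263)
center distance |VC| = r/sin(θ/2) = 5.024226/sin(11.9306°) = 24.303605
C = V + |VC|·bis = (13.4293,-5.1236)
T_A = V + ((C−V)·d_A)·d_A = V + 23.7786·d_A = (14.8079,-9.9550)
T_B = V + ((C−V)·d_B)·d_B = V + 23.7786·d_B = (10.2141,-1.2629)
sweep = 180° − θ = 156.1387°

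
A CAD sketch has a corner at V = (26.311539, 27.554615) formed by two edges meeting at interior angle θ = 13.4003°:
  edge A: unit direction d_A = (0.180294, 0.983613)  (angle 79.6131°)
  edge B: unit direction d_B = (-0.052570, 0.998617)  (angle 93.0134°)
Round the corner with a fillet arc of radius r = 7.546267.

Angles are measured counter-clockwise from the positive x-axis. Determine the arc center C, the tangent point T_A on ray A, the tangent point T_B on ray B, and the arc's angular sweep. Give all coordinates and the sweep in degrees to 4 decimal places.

bisector direction at 86.3132° = (0.064302,0.997931)
center distance |VC| = r/sin(θ/2) = 7.546267/sin(6.7001°) = 64.678591
C = V + |VC|·bis = (30.4705,92.0994)
T_A = V + ((C−V)·d_A)·d_A = V + 64.2369·d_A = (37.8931,90.7388)
T_B = V + ((C−V)·d_B)·d_B = V + 64.2369·d_B = (22.9346,91.7027)
sweep = 180° − θ = 166.5997°

center=(30.4705,92.0994) T_A=(37.8931,90.7388) T_B=(22.9346,91.7027) sweep=166.5997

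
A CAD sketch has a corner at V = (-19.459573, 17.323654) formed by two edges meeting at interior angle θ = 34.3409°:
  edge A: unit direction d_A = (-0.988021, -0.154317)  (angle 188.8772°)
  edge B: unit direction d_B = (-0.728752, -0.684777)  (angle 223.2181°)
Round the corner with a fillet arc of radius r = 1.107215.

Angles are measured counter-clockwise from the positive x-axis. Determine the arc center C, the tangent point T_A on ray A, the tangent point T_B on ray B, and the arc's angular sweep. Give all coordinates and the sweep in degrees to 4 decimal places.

bisector direction at 206.0477° = (-0.898429,-0.439118)
center distance |VC| = r/sin(θ/2) = 1.107215/sin(17.1704°) = 3.750534
C = V + |VC|·bis = (-22.8292,15.6767)
T_A = V + ((C−V)·d_A)·d_A = V + 3.5834·d_A = (-23.0000,16.7707)
T_B = V + ((C−V)·d_B)·d_B = V + 3.5834·d_B = (-22.0710,14.8698)
sweep = 180° − θ = 145.6591°

center=(-22.8292,15.6767) T_A=(-23.0000,16.7707) T_B=(-22.0710,14.8698) sweep=145.6591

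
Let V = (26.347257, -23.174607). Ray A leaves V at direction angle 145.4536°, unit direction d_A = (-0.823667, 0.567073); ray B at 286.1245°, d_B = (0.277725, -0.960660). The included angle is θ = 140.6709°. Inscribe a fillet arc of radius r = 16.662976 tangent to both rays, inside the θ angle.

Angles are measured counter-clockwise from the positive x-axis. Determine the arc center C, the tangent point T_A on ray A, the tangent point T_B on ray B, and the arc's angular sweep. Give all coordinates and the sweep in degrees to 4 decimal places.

bisector direction at 215.7891° = (-0.811176,-0.584803)
center distance |VC| = r/sin(θ/2) = 16.662976/sin(70.3354°) = 17.694965
C = V + |VC|·bis = (11.9935,-33.5227)
T_A = V + ((C−V)·d_A)·d_A = V + 5.9546·d_A = (21.4427,-19.7979)
T_B = V + ((C−V)·d_B)·d_B = V + 5.9546·d_B = (28.0010,-28.8949)
sweep = 180° − θ = 39.3291°

center=(11.9935,-33.5227) T_A=(21.4427,-19.7979) T_B=(28.0010,-28.8949) sweep=39.3291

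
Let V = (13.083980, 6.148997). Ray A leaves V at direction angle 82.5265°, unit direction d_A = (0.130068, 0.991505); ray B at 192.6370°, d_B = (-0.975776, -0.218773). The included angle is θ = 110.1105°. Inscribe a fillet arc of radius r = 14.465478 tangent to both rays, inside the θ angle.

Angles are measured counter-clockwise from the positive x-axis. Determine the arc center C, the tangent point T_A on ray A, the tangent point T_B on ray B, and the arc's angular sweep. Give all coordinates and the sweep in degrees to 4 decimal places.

bisector direction at 137.5817° = (-0.738241,0.674538)
center distance |VC| = r/sin(θ/2) = 14.465478/sin(55.0553°) = 17.647181
C = V + |VC|·bis = (0.0561,18.0527)
T_A = V + ((C−V)·d_A)·d_A = V + 10.1081·d_A = (14.3987,16.1712)
T_B = V + ((C−V)·d_B)·d_B = V + 10.1081·d_B = (3.2208,3.9376)
sweep = 180° − θ = 69.8895°

center=(0.0561,18.0527) T_A=(14.3987,16.1712) T_B=(3.2208,3.9376) sweep=69.8895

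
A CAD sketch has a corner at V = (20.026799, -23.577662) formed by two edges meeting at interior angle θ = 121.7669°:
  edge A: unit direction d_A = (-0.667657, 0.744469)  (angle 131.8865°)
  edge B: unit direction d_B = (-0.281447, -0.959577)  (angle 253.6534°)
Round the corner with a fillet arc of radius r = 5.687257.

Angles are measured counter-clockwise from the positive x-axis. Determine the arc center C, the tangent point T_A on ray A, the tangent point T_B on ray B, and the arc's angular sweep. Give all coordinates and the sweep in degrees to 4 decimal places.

center=(13.6779,-25.0166) T_A=(17.9119,-21.2195) T_B=(19.1353,-26.6173) sweep=58.2331

bisector direction at 192.7700° = (-0.975265,-0.221037)
center distance |VC| = r/sin(θ/2) = 5.687257/sin(60.8835°) = 6.509902
C = V + |VC|·bis = (13.6779,-25.0166)
T_A = V + ((C−V)·d_A)·d_A = V + 3.1676·d_A = (17.9119,-21.2195)
T_B = V + ((C−V)·d_B)·d_B = V + 3.1676·d_B = (19.1353,-26.6173)
sweep = 180° − θ = 58.2331°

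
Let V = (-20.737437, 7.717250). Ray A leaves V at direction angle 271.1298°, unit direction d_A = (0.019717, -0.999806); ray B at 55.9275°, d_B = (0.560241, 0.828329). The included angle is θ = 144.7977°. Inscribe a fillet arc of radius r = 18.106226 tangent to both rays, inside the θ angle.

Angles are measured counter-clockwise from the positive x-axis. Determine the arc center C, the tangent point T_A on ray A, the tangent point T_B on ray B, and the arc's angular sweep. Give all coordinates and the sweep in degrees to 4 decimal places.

bisector direction at 343.5287° = (0.958962,-0.283536)
center distance |VC| = r/sin(θ/2) = 18.106226/sin(72.3988°) = 18.995508
C = V + |VC|·bis = (-2.5215,2.3313)
T_A = V + ((C−V)·d_A)·d_A = V + 5.7440·d_A = (-20.6242,1.9743)
T_B = V + ((C−V)·d_B)·d_B = V + 5.7440·d_B = (-17.5194,12.4752)
sweep = 180° − θ = 35.2023°

center=(-2.5215,2.3313) T_A=(-20.6242,1.9743) T_B=(-17.5194,12.4752) sweep=35.2023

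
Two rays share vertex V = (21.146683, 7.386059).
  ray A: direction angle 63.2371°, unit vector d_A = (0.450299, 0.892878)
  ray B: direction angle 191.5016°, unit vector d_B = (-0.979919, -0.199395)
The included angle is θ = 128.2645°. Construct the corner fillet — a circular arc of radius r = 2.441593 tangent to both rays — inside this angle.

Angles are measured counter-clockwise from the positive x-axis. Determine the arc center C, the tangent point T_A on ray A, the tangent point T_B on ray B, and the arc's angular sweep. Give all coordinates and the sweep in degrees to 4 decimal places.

center=(19.4997,9.5426) T_A=(21.6798,8.4431) T_B=(19.9866,7.1500) sweep=51.7355

bisector direction at 127.3693° = (-0.606951,0.794739)
center distance |VC| = r/sin(θ/2) = 2.441593/sin(64.1322°) = 2.713474
C = V + |VC|·bis = (19.4997,9.5426)
T_A = V + ((C−V)·d_A)·d_A = V + 1.1839·d_A = (21.6798,8.4431)
T_B = V + ((C−V)·d_B)·d_B = V + 1.1839·d_B = (19.9866,7.1500)
sweep = 180° − θ = 51.7355°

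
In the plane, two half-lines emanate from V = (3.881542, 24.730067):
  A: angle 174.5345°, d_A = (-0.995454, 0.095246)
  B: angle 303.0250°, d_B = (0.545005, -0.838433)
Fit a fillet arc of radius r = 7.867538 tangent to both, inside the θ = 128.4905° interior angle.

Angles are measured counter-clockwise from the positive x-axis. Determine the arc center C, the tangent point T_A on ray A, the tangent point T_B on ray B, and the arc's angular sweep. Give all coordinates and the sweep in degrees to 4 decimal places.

bisector direction at 238.7797° = (-0.518329,-0.855181)
center distance |VC| = r/sin(θ/2) = 7.867538/sin(64.2452°) = 8.735281
C = V + |VC|·bis = (-0.6462,17.2598)
T_A = V + ((C−V)·d_A)·d_A = V + 3.7957·d_A = (0.1031,25.0916)
T_B = V + ((C−V)·d_B)·d_B = V + 3.7957·d_B = (5.9502,21.5477)
sweep = 180° − θ = 51.5095°

center=(-0.6462,17.2598) T_A=(0.1031,25.0916) T_B=(5.9502,21.5477) sweep=51.5095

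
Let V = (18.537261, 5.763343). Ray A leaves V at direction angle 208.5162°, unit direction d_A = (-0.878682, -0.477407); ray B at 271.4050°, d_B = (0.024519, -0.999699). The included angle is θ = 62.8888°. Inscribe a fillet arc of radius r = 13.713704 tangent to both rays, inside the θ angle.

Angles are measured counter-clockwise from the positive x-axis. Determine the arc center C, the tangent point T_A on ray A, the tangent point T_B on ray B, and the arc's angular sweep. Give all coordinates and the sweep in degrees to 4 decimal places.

bisector direction at 239.9606° = (-0.500595,-0.865681)
center distance |VC| = r/sin(θ/2) = 13.713704/sin(31.4444°) = 26.288036
C = V + |VC|·bis = (5.3776,-16.9937)
T_A = V + ((C−V)·d_A)·d_A = V + 22.4276·d_A = (-1.1694,-4.9437)
T_B = V + ((C−V)·d_B)·d_B = V + 22.4276·d_B = (19.0872,-16.6575)
sweep = 180° − θ = 117.1112°

center=(5.3776,-16.9937) T_A=(-1.1694,-4.9437) T_B=(19.0872,-16.6575) sweep=117.1112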